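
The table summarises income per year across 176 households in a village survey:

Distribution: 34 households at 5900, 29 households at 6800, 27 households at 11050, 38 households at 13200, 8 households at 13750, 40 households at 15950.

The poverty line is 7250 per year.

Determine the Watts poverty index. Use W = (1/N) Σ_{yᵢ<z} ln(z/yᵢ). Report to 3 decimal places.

Below z: 34×5900, 29×6800 (q = 63 of N = 176).
Log gaps: ln(7250/5900) = 0.2060 (×34); ln(7250/6800) = 0.0641 (×29).
W = 8.863957 / 176 = 0.050.

0.050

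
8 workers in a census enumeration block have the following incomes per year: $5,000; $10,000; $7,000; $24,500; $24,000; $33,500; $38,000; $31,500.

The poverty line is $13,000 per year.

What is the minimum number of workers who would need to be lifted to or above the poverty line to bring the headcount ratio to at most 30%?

3 of the 8 workers are poor, so H = 3/8 = 0.375.
A headcount ratio of at most 30% allows at most ⌊0.30 × 8⌋ = 2 poor workers.
So at least 3 − 2 = 1 must be lifted.

1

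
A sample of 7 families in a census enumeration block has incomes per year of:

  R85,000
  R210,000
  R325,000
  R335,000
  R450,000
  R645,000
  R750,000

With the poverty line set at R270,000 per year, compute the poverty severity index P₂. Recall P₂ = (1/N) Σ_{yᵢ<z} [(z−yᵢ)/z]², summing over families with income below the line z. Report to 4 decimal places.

Below the line: R85,000, R210,000 (q = 2 of N = 7).
Normalized shortfalls: (270000−85000)/270000 = 0.6852; (270000−210000)/270000 = 0.2222.
Squared: 0.4695; 0.0494.
Sum = 0.518861; P₂ = 0.518861 / 7 = 0.0741.

0.0741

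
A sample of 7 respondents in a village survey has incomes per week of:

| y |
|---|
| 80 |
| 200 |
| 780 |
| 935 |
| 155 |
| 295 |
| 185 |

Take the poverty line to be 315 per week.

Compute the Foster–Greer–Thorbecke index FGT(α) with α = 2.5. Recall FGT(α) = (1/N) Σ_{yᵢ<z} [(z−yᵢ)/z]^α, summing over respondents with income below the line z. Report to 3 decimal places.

Incomes under z: 80, 155, 185, 200, 295 (q = 5 of N = 7).
Shortfall ratios: (315−80)/315 = 0.7460; (315−155)/315 = 0.5079; (315−185)/315 = 0.4127; (315−200)/315 = 0.3651; (315−295)/315 = 0.0635.
Raised to α = 2.5: 0.48072; 0.18388; 0.10942; 0.08053; 0.00102.
Sum = 0.855561; FGT(2.5) = 0.855561 / 7 = 0.122.

0.122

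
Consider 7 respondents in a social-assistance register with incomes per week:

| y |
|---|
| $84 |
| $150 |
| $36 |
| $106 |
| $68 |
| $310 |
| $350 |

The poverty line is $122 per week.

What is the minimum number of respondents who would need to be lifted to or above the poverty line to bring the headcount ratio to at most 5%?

4

Currently q = 4 of N = 7 are below the line (H = 0.571).
A headcount ratio of at most 5% allows at most ⌊0.05 × 7⌋ = 0 poor respondents.
So at least 4 − 0 = 4 must be lifted.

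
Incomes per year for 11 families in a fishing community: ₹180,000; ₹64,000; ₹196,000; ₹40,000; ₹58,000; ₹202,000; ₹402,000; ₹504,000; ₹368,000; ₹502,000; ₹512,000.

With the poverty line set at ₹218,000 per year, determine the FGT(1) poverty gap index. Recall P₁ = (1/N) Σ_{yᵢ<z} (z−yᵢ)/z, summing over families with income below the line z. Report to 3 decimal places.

Incomes under z: ₹40,000, ₹58,000, ₹64,000, ₹180,000, ₹196,000, ₹202,000 (q = 6 of N = 11).
Shortfall ratios: (218000−40000)/218000 = 0.8165; (218000−58000)/218000 = 0.7339; (218000−64000)/218000 = 0.7064; (218000−180000)/218000 = 0.1743; (218000−196000)/218000 = 0.1009; (218000−202000)/218000 = 0.0734.
Σ = 2.605505. Dividing by the full population N = 11 gives P₁ = 0.237.

0.237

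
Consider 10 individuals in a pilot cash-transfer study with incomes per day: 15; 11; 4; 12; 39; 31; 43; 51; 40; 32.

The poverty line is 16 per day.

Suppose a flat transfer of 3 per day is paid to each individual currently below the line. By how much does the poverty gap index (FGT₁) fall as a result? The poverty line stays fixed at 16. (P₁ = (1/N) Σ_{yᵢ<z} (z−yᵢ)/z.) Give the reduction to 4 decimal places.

Before: below the line — 4, 11, 12, 15; poverty gap index (FGT₁) = 0.137500.
After the 3 transfer: below the line — 7, 14, 15; poverty gap index (FGT₁) = 0.075000.
Reduction = 0.137500 − 0.075000 = 0.0625.

0.0625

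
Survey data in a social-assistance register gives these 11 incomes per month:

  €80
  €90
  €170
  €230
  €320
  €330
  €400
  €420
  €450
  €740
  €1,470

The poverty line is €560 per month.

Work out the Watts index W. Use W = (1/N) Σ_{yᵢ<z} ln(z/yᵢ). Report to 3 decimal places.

Below the line: €80, €90, €170, €230, €320, €330, €400, €420, €450 (q = 9 of N = 11).
ln(z/y) terms: ln(560/80) = 1.9459; ln(560/90) = 1.8281; ln(560/170) = 1.1921; ln(560/230) = 0.8899; ln(560/320) = 0.5596; ln(560/330) = 0.5288; ln(560/400) = 0.3365; ln(560/420) = 0.2877; ln(560/450) = 0.2187.
W = 7.787337 / 11 = 0.708.

0.708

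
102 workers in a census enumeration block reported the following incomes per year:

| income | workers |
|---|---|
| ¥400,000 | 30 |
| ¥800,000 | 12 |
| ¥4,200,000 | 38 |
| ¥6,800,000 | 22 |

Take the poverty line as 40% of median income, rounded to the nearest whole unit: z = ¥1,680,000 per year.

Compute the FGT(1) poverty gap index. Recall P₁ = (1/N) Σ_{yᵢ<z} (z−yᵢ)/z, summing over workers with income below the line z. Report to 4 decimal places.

Below z: 30×¥400,000, 12×¥800,000 (q = 42 of N = 102).
Relative gaps: (1680000−400000)/1680000 = 0.7619 (×30); (1680000−800000)/1680000 = 0.5238 (×12).
Sum of shortfalls = 29.142857; P₁ averages over all N: 29.142857 / 102 = 0.2857.

0.2857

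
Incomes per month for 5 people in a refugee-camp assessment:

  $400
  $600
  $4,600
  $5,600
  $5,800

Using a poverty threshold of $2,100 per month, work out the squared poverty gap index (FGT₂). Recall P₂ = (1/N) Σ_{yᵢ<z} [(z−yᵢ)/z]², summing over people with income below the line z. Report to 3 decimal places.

0.233

Poor units: $400, $600 (q = 2 of N = 5).
Relative gaps: (2100−400)/2100 = 0.8095; (2100−600)/2100 = 0.7143.
Squared: 0.6553; 0.5102.
Sum = 1.165533; P₂ = 1.165533 / 5 = 0.233.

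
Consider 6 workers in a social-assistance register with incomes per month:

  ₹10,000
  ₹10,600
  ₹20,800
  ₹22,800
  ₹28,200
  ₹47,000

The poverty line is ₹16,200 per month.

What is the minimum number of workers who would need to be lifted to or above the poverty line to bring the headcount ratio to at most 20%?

1

Currently q = 2 of N = 6 are below the line (H = 0.333).
A headcount ratio of at most 20% allows at most ⌊0.20 × 6⌋ = 1 poor workers.
So at least 2 − 1 = 1 must be lifted.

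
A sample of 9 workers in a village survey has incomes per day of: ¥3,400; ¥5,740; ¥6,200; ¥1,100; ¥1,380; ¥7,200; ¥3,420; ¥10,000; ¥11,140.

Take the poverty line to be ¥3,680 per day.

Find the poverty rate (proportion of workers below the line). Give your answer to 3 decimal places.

4 of the 9 workers have income below ¥3,680.
H = 4/9 = 0.444.

0.444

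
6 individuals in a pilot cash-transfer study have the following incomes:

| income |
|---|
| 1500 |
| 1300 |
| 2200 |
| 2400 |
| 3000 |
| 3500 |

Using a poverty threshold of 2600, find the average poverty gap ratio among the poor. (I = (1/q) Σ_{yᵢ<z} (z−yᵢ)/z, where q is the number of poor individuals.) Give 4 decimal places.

Poor units: 1300, 1500, 2200, 2400 (q = 4 of N = 6).
Shortfall ratios (z−y)/z: 0.5000, 0.4231, 0.1538, 0.0769; sum = 1.153846.
I averages over the q = 4 poor units only: 1.153846 / 4 = 0.2885.

0.2885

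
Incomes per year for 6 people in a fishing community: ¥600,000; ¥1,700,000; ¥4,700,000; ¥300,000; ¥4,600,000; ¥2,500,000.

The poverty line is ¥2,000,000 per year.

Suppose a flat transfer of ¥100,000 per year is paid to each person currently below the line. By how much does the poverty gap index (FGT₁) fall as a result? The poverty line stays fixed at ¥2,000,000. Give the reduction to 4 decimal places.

Before: below the line — ¥300,000, ¥600,000, ¥1,700,000; poverty gap index (FGT₁) = 0.283333.
After the ¥100,000 transfer: below the line — ¥400,000, ¥700,000, ¥1,800,000; poverty gap index (FGT₁) = 0.258333.
Reduction = 0.283333 − 0.258333 = 0.0250.

0.0250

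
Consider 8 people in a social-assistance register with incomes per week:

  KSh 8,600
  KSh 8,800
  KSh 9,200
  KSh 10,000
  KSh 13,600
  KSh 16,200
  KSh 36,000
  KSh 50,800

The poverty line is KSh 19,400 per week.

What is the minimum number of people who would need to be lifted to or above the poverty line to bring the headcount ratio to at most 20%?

5

6 of the 8 people are poor, so H = 6/8 = 0.750.
A headcount ratio of at most 20% allows at most ⌊0.20 × 8⌋ = 1 poor people.
So at least 6 − 1 = 5 must be lifted.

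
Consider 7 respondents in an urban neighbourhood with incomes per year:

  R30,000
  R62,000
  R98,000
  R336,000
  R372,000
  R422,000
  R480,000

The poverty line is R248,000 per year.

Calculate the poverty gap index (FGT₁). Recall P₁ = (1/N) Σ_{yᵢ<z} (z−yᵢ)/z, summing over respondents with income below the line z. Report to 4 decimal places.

Incomes under z: R30,000, R62,000, R98,000 (q = 3 of N = 7).
Shortfall ratios: (248000−30000)/248000 = 0.8790; (248000−62000)/248000 = 0.7500; (248000−98000)/248000 = 0.6048.
Sum of shortfalls = 2.233871; P₁ averages over all N: 2.233871 / 7 = 0.3191.

0.3191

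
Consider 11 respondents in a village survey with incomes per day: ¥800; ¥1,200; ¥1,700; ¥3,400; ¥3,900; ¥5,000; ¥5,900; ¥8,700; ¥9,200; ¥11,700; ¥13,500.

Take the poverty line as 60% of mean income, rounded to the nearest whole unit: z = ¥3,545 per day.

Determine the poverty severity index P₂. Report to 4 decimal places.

Below the line: ¥800, ¥1,200, ¥1,700, ¥3,400 (q = 4 of N = 11).
Gap ratios (z−y)/z: (3545−800)/3545 = 0.7743; (3545−1200)/3545 = 0.6615; (3545−1700)/3545 = 0.5205; (3545−3400)/3545 = 0.0409.
Squared: 0.5996; 0.4376; 0.2709; 0.0017.
Sum = 1.309705; P₂ = 1.309705 / 11 = 0.1191.

0.1191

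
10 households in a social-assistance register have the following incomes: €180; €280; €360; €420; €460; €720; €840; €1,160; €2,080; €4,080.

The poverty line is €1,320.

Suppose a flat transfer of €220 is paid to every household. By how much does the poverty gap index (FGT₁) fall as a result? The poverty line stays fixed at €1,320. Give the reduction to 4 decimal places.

0.1288

Before: below the line — €180, €280, €360, €420, €460, €720, €840, €1,160; poverty gap index (FGT₁) = 0.465152.
After the €220 transfer: below the line — €400, €500, €580, €640, €680, €940, €1,060; poverty gap index (FGT₁) = 0.336364.
Reduction = 0.465152 − 0.336364 = 0.1288.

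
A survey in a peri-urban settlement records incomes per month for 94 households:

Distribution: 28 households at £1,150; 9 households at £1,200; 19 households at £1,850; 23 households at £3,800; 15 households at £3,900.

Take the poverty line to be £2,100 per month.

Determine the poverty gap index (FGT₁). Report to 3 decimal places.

Below z: 28×£1,150, 9×£1,200, 19×£1,850 (q = 56 of N = 94).
Gap ratios (z−y)/z: (2100−1150)/2100 = 0.4524 (×28); (2100−1200)/2100 = 0.4286 (×9); (2100−1850)/2100 = 0.1190 (×19).
Sum of shortfalls = 18.785714; P₁ averages over all N: 18.785714 / 94 = 0.200.

0.200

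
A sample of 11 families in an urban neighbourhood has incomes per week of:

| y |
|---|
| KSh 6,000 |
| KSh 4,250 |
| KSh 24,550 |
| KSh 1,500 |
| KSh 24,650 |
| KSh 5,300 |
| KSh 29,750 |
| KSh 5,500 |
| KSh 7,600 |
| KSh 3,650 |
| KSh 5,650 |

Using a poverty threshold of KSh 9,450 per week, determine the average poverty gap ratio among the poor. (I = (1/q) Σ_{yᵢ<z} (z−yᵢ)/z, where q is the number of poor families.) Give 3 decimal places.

Incomes under z: KSh 1,500, KSh 3,650, KSh 4,250, KSh 5,300, KSh 5,500, KSh 5,650, KSh 6,000, KSh 7,600 (q = 8 of N = 11).
Shortfall ratios (z−y)/z: 0.8413, 0.6138, 0.5503, 0.4392, 0.4180, 0.4021, 0.3651, 0.1958; sum = 3.825397.
The income-gap ratio divides by q (the poor only): 3.825397 / 8 = 0.478.

0.478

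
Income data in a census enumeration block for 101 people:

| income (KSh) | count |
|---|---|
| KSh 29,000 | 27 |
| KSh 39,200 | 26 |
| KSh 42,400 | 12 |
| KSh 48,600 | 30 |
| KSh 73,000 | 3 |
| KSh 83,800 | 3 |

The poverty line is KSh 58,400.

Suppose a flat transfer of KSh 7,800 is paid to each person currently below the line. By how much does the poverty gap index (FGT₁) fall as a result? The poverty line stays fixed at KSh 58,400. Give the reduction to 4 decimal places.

Before: below the line — 27×KSh 29,000, 26×KSh 39,200, 12×KSh 42,400, 30×KSh 48,600; poverty gap index (FGT₁) = 0.301607.
After the KSh 7,800 transfer: below the line — 27×KSh 36,800, 26×KSh 47,000, 12×KSh 50,200, 30×KSh 56,400; poverty gap index (FGT₁) = 0.175980.
Reduction = 0.301607 − 0.175980 = 0.1256.

0.1256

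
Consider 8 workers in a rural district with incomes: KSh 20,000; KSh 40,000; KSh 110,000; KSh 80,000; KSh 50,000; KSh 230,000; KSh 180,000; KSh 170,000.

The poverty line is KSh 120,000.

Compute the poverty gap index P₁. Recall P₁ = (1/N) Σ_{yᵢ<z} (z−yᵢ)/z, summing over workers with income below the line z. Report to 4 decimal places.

0.3125

Below the line: KSh 20,000, KSh 40,000, KSh 50,000, KSh 80,000, KSh 110,000 (q = 5 of N = 8).
Relative gaps: (120000−20000)/120000 = 0.8333; (120000−40000)/120000 = 0.6667; (120000−50000)/120000 = 0.5833; (120000−80000)/120000 = 0.3333; (120000−110000)/120000 = 0.0833.
Sum of shortfalls = 2.500000; P₁ averages over all N: 2.500000 / 8 = 0.3125.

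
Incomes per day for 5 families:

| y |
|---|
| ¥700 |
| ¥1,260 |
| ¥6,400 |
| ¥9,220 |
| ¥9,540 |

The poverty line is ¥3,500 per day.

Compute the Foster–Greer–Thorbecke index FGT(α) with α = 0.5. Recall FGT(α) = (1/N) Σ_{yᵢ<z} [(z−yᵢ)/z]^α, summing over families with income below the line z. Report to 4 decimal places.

0.3389

Incomes under z: ¥700, ¥1,260 (q = 2 of N = 5).
Relative gaps: (3500−700)/3500 = 0.8000; (3500−1260)/3500 = 0.6400.
Raised to α = 0.5: 0.89443; 0.80000.
Sum = 1.694427; FGT(0.5) = 1.694427 / 5 = 0.3389.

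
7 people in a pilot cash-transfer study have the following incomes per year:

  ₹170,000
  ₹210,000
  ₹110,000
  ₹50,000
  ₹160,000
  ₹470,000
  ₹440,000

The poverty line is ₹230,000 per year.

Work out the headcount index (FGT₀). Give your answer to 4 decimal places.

0.7143

5 of the 7 people have income below ₹230,000.
H = 5/7 = 0.7143.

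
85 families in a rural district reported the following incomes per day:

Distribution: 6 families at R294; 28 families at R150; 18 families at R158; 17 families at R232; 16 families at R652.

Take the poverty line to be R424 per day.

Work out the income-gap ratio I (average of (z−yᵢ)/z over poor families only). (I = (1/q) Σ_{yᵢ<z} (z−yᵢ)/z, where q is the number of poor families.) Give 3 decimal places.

0.564

Incomes under z: 28×R150, 18×R158, 17×R232, 6×R294 (q = 69 of N = 85).
Shortfall ratios (z−y)/z: 0.6462 (×28), 0.6274 (×18), 0.4528 (×17), 0.3066 (×6); sum = 38.924528.
I averages over the q = 69 poor units only: 38.924528 / 69 = 0.564.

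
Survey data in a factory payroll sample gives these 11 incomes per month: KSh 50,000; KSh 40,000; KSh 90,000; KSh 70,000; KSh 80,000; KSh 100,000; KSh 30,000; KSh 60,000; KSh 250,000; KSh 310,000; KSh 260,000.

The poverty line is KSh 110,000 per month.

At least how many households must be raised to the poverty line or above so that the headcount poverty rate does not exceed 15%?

7

8 of the 11 households are poor, so H = 8/11 = 0.727.
A headcount ratio of at most 15% allows at most ⌊0.15 × 11⌋ = 1 poor households.
So at least 8 − 1 = 7 must be lifted.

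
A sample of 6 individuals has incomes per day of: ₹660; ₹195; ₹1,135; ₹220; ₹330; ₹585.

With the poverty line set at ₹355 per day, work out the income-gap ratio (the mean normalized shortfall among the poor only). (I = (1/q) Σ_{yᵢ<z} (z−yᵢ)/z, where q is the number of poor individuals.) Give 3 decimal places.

Incomes under z: ₹195, ₹220, ₹330 (q = 3 of N = 6).
Shortfall ratios (z−y)/z: 0.4507, 0.3803, 0.0704; sum = 0.901408.
The income-gap ratio divides by q (the poor only): 0.901408 / 3 = 0.300.

0.300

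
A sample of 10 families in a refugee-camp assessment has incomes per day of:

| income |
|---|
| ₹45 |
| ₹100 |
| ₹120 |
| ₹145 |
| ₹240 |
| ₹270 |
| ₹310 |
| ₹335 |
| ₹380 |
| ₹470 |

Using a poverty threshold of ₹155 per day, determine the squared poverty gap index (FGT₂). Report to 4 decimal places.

0.0685

Incomes under z: ₹45, ₹100, ₹120, ₹145 (q = 4 of N = 10).
Gap ratios (z−y)/z: (155−45)/155 = 0.7097; (155−100)/155 = 0.3548; (155−120)/155 = 0.2258; (155−145)/155 = 0.0645.
Squared: 0.5036; 0.1259; 0.0510; 0.0042.
Sum = 0.684703; P₂ = 0.684703 / 10 = 0.0685.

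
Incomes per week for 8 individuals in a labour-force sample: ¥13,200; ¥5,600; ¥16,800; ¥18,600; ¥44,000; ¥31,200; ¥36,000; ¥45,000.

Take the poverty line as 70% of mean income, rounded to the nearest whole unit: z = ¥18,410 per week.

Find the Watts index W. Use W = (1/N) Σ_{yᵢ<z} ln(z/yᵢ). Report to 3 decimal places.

0.202

Below z: ¥5,600, ¥13,200, ¥16,800 (q = 3 of N = 8).
Log gaps: ln(18410/5600) = 1.1901; ln(18410/13200) = 0.3327; ln(18410/16800) = 0.0915.
W = 1.614320 / 8 = 0.202.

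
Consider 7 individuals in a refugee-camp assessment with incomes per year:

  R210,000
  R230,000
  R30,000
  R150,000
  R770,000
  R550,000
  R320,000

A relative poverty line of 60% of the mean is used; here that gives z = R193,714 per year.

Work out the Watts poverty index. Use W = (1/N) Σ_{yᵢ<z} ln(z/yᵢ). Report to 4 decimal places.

0.3030

Incomes under z: R30,000, R150,000 (q = 2 of N = 7).
Log gaps: ln(193714/30000) = 1.8652; ln(193714/150000) = 0.2557.
W = 2.120933 / 7 = 0.3030.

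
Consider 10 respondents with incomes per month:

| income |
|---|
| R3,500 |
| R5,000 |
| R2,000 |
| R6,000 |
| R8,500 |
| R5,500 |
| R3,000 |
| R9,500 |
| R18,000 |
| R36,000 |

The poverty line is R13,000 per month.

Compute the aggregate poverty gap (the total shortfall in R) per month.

R61,000

Incomes under z: R2,000, R3,000, R3,500, R5,000, R5,500, R6,000, R8,500, R9,500 (q = 8 of N = 10).
Individual gaps: 13000−2000 = 11000; 13000−3000 = 10000; 13000−3500 = 9500; 13000−5000 = 8000; 13000−5500 = 7500; 13000−6000 = 7000; 13000−8500 = 4500; 13000−9500 = 3500.
Aggregate gap = R61,000.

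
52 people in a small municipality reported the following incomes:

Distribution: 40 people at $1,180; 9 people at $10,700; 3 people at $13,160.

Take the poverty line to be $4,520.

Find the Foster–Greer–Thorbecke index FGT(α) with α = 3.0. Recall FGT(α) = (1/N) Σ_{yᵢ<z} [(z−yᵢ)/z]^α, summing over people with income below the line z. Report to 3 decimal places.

Poor units: 40×$1,180 (q = 40 of N = 52).
Relative gaps: (4520−1180)/4520 = 0.7389 (×40).
Raised to α = 3.0: 0.40348 (×40).
Sum = 16.139277; FGT(3.0) = 16.139277 / 52 = 0.310.

0.310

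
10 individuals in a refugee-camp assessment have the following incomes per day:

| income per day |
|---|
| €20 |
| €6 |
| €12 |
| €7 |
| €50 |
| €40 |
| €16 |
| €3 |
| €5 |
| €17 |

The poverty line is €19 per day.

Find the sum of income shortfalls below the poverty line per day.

Below the line: €3, €5, €6, €7, €12, €16, €17 (q = 7 of N = 10).
Individual gaps: 19−3 = 16; 19−5 = 14; 19−6 = 13; 19−7 = 12; 19−12 = 7; 19−16 = 3; 19−17 = 2.
Aggregate gap = €67.

€67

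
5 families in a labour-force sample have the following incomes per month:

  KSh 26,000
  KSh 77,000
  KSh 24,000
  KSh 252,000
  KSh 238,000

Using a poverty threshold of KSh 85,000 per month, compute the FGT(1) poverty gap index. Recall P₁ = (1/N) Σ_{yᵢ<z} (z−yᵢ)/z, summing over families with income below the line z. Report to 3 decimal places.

0.301

Poor units: KSh 24,000, KSh 26,000, KSh 77,000 (q = 3 of N = 5).
Relative gaps: (85000−24000)/85000 = 0.7176; (85000−26000)/85000 = 0.6941; (85000−77000)/85000 = 0.0941.
Σ = 1.505882. Dividing by the full population N = 5 gives P₁ = 0.301.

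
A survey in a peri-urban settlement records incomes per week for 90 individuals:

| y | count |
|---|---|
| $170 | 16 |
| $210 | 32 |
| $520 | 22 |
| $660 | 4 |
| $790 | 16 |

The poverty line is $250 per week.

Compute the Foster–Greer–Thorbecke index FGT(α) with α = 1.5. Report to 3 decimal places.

0.055

Poor units: 16×$170, 32×$210 (q = 48 of N = 90).
Gap ratios (z−y)/z: (250−170)/250 = 0.3200 (×16); (250−210)/250 = 0.1600 (×32).
Raised to α = 1.5: 0.18102 (×16); 0.06400 (×32).
Sum = 4.944309; FGT(1.5) = 4.944309 / 90 = 0.055.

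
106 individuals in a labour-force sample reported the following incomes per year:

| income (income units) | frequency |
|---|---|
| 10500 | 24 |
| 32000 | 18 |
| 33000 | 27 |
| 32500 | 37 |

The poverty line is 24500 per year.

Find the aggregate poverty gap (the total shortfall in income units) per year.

Poor units: 24×10500 (q = 24 of N = 106).
Individual gaps: 24×(24500−10500) = 336000.
Aggregate gap = 336000.

336000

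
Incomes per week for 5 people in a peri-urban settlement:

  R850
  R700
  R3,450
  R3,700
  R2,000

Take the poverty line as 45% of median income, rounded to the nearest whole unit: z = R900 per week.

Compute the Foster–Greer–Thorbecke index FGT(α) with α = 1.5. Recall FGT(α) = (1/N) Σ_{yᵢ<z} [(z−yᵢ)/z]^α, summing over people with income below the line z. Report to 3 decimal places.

Incomes under z: R700, R850 (q = 2 of N = 5).
Shortfall ratios: (900−700)/900 = 0.2222; (900−850)/900 = 0.0556.
Raised to α = 1.5: 0.10476; 0.01309.
Sum = 0.117851; FGT(1.5) = 0.117851 / 5 = 0.024.

0.024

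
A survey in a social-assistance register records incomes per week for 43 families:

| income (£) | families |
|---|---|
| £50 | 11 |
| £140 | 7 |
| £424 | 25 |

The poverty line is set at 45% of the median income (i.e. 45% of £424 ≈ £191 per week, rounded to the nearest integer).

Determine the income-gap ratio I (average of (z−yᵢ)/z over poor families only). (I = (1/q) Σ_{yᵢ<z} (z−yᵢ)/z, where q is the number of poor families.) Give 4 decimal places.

Below z: 11×£50, 7×£140 (q = 18 of N = 43).
Relative gaps: 0.7382 (×11), 0.2670 (×7); sum = 9.989529.
I averages over the q = 18 poor units only: 9.989529 / 18 = 0.5550.

0.5550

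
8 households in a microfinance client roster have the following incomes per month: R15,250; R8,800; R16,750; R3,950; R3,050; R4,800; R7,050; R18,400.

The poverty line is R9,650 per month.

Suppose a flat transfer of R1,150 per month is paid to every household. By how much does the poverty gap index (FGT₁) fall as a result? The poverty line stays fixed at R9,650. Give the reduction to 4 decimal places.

0.0706

Before: below the line — R3,050, R3,950, R4,800, R7,050, R8,800; poverty gap index (FGT₁) = 0.266839.
After the R1,150 transfer: below the line — R4,200, R5,100, R5,950, R8,200; poverty gap index (FGT₁) = 0.196244.
Reduction = 0.266839 − 0.196244 = 0.0706.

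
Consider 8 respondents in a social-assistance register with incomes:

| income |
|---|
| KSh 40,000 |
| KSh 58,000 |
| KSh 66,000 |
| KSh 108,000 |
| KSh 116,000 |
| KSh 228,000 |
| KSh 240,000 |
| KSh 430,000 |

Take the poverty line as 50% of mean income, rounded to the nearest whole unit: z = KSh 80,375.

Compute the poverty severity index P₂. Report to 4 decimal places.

0.0452

Incomes under z: KSh 40,000, KSh 58,000, KSh 66,000 (q = 3 of N = 8).
Normalized shortfalls: (80375−40000)/80375 = 0.5023; (80375−58000)/80375 = 0.2784; (80375−66000)/80375 = 0.1788.
Squared: 0.2523; 0.0775; 0.0320.
Sum = 0.361822; P₂ = 0.361822 / 8 = 0.0452.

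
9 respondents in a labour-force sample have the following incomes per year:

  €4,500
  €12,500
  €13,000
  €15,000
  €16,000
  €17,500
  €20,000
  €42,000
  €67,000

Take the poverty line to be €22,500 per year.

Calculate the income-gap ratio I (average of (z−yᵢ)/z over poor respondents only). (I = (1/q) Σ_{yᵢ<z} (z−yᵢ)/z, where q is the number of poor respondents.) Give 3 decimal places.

Poor units: €4,500, €12,500, €13,000, €15,000, €16,000, €17,500, €20,000 (q = 7 of N = 9).
Shortfall ratios (z−y)/z: 0.8000, 0.4444, 0.4222, 0.3333, 0.2889, 0.2222, 0.1111; sum = 2.622222.
I averages over the q = 7 poor units only: 2.622222 / 7 = 0.375.

0.375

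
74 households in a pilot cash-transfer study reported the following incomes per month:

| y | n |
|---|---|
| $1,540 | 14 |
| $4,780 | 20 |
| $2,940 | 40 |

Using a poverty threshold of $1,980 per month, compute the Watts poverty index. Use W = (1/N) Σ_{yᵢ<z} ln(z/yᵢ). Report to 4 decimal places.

Below z: 14×$1,540 (q = 14 of N = 74).
Log gaps: ln(1980/1540) = 0.2513 (×14).
W = 3.518402 / 74 = 0.0475.

0.0475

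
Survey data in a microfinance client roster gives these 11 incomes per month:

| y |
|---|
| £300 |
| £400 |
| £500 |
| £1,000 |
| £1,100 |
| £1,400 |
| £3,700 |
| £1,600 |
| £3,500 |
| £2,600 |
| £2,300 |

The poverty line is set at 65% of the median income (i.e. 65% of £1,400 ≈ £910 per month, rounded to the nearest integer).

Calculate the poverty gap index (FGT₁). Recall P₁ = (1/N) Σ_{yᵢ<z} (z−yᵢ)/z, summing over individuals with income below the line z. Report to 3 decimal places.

0.153

Below z: £300, £400, £500 (q = 3 of N = 11).
Shortfall ratios: (910−300)/910 = 0.6703; (910−400)/910 = 0.5604; (910−500)/910 = 0.4505.
Sum of shortfalls = 1.681319; P₁ averages over all N: 1.681319 / 11 = 0.153.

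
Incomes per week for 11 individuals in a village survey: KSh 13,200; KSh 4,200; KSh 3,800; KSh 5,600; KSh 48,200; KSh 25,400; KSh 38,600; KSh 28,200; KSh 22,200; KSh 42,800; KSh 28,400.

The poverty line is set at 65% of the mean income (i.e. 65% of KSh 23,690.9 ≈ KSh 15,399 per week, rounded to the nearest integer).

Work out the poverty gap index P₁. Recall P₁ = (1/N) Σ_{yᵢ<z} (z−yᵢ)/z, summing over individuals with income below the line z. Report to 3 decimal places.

Below z: KSh 3,800, KSh 4,200, KSh 5,600, KSh 13,200 (q = 4 of N = 11).
Relative gaps: (15399−3800)/15399 = 0.7532; (15399−4200)/15399 = 0.7273; (15399−5600)/15399 = 0.6363; (15399−13200)/15399 = 0.1428.
Σ = 2.259627. Dividing by the full population N = 11 gives P₁ = 0.205.

0.205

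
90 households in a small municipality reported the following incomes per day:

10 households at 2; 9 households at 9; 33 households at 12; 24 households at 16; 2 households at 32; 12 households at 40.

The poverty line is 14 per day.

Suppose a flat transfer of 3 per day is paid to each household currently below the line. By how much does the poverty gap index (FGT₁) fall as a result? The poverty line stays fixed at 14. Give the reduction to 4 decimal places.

0.0976

Before: below the line — 10×2, 9×9, 33×12; poverty gap index (FGT₁) = 0.183333.
After the 3 transfer: below the line — 10×5, 9×12; poverty gap index (FGT₁) = 0.085714.
Reduction = 0.183333 − 0.085714 = 0.0976.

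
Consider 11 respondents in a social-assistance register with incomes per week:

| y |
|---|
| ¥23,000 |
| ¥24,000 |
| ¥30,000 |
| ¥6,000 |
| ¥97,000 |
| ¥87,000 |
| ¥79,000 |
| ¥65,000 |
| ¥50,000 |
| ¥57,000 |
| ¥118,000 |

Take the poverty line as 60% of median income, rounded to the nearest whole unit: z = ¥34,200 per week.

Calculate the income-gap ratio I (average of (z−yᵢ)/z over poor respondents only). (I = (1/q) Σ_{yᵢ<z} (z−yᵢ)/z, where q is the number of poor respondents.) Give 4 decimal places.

0.3933

Incomes under z: ¥6,000, ¥23,000, ¥24,000, ¥30,000 (q = 4 of N = 11).
Shortfall ratios (z−y)/z: 0.8246, 0.3275, 0.2982, 0.1228; sum = 1.573099.
The income-gap ratio divides by q (the poor only): 1.573099 / 4 = 0.3933.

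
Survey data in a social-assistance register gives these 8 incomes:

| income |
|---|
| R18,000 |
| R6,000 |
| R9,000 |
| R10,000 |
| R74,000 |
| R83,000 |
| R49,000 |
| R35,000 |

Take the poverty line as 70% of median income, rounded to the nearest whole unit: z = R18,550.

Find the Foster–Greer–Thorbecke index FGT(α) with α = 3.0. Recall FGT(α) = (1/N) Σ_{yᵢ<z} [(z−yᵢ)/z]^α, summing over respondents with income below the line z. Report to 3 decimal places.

Incomes under z: R6,000, R9,000, R10,000, R18,000 (q = 4 of N = 8).
Relative gaps: (18550−6000)/18550 = 0.6765; (18550−9000)/18550 = 0.5148; (18550−10000)/18550 = 0.4609; (18550−18000)/18550 = 0.0296.
Raised to α = 3.0: 0.30967; 0.13645; 0.09792; 0.00003.
Sum = 0.544067; FGT(3.0) = 0.544067 / 8 = 0.068.

0.068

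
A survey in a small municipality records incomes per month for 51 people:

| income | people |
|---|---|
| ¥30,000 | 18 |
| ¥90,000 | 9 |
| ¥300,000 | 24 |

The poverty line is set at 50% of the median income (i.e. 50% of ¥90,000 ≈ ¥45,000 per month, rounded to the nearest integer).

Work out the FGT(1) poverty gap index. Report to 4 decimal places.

Below z: 18×¥30,000 (q = 18 of N = 51).
Normalized shortfalls: (45000−30000)/45000 = 0.3333 (×18).
Σ = 6.000000. Dividing by the full population N = 51 gives P₁ = 0.1176.

0.1176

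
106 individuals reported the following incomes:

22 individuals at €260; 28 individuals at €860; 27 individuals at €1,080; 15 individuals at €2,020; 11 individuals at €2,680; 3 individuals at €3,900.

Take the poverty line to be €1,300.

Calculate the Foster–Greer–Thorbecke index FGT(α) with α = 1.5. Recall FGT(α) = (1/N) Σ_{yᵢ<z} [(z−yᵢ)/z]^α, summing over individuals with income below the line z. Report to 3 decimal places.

0.218

Incomes under z: 22×€260, 28×€860, 27×€1,080 (q = 77 of N = 106).
Relative gaps: (1300−260)/1300 = 0.8000 (×22); (1300−860)/1300 = 0.3385 (×28); (1300−1080)/1300 = 0.1692 (×27).
Raised to α = 1.5: 0.71554 (×22); 0.19691 (×28); 0.06962 (×27).
Sum = 23.135025; FGT(1.5) = 23.135025 / 106 = 0.218.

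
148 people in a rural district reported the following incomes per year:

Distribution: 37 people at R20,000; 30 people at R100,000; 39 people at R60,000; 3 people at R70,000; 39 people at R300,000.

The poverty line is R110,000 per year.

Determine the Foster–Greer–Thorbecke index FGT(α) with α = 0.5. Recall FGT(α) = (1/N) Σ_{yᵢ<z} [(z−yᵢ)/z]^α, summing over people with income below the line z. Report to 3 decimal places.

0.477

Incomes under z: 37×R20,000, 39×R60,000, 3×R70,000, 30×R100,000 (q = 109 of N = 148).
Normalized shortfalls: (110000−20000)/110000 = 0.8182 (×37); (110000−60000)/110000 = 0.4545 (×39); (110000−70000)/110000 = 0.3636 (×3); (110000−100000)/110000 = 0.0909 (×30).
Raised to α = 0.5: 0.90453 (×37); 0.67420 (×39); 0.60302 (×3); 0.30151 (×30).
Sum = 70.615962; FGT(0.5) = 70.615962 / 148 = 0.477.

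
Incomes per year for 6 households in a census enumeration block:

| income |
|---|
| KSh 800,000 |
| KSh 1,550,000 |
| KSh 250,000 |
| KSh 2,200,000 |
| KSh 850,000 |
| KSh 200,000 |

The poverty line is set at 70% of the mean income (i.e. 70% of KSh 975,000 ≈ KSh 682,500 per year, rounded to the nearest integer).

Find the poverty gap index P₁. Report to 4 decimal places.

Below z: KSh 200,000, KSh 250,000 (q = 2 of N = 6).
Normalized shortfalls: (682500−200000)/682500 = 0.7070; (682500−250000)/682500 = 0.6337.
Σ = 1.340659. Dividing by the full population N = 6 gives P₁ = 0.2234.

0.2234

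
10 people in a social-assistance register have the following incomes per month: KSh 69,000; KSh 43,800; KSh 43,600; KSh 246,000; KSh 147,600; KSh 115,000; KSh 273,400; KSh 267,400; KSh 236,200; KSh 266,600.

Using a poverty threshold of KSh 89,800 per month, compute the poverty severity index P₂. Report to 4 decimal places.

0.0581

Poor units: KSh 43,600, KSh 43,800, KSh 69,000 (q = 3 of N = 10).
Shortfall ratios: (89800−43600)/89800 = 0.5145; (89800−43800)/89800 = 0.5122; (89800−69000)/89800 = 0.2316.
Squared: 0.2647; 0.2624; 0.0537.
Sum = 0.580736; P₂ = 0.580736 / 10 = 0.0581.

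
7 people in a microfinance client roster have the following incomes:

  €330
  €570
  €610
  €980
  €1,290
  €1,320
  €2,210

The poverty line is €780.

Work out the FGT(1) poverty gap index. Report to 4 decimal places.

Incomes under z: €330, €570, €610 (q = 3 of N = 7).
Gap ratios (z−y)/z: (780−330)/780 = 0.5769; (780−570)/780 = 0.2692; (780−610)/780 = 0.2179.
Sum of shortfalls = 1.064103; P₁ averages over all N: 1.064103 / 7 = 0.1520.

0.1520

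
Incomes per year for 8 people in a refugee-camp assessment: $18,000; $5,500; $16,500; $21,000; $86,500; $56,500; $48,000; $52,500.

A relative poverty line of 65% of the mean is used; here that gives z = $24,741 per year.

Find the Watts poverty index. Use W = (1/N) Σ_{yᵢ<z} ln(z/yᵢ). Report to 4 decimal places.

Below the line: $5,500, $16,500, $18,000, $21,000 (q = 4 of N = 8).
Log shortfalls: ln(24741/5500) = 1.5037; ln(24741/16500) = 0.4051; ln(24741/18000) = 0.3181; ln(24741/21000) = 0.1639.
W = 2.390844 / 8 = 0.2989.

0.2989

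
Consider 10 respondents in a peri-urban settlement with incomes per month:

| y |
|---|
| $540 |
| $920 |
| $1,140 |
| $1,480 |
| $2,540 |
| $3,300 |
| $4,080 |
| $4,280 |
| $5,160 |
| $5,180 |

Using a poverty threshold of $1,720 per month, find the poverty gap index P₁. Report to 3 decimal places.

Poor units: $540, $920, $1,140, $1,480 (q = 4 of N = 10).
Relative gaps: (1720−540)/1720 = 0.6860; (1720−920)/1720 = 0.4651; (1720−1140)/1720 = 0.3372; (1720−1480)/1720 = 0.1395.
Sum of shortfalls = 1.627907; P₁ averages over all N: 1.627907 / 10 = 0.163.

0.163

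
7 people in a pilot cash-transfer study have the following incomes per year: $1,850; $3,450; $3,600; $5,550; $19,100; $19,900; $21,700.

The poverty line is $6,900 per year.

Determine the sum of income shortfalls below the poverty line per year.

$13,150

Poor units: $1,850, $3,450, $3,600, $5,550 (q = 4 of N = 7).
Individual gaps: 6900−1850 = 5050; 6900−3450 = 3450; 6900−3600 = 3300; 6900−5550 = 1350.
Aggregate gap = $13,150.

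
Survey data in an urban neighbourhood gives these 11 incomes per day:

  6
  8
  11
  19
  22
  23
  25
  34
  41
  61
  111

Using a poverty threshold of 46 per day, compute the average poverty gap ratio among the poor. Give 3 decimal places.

Below z: 6, 8, 11, 19, 22, 23, 25, 34, 41 (q = 9 of N = 11).
Shortfall ratios (z−y)/z: 0.8696, 0.8261, 0.7609, 0.5870, 0.5217, 0.5000, 0.4565, 0.2609, 0.1087; sum = 4.891304.
The income-gap ratio divides by q (the poor only): 4.891304 / 9 = 0.543.

0.543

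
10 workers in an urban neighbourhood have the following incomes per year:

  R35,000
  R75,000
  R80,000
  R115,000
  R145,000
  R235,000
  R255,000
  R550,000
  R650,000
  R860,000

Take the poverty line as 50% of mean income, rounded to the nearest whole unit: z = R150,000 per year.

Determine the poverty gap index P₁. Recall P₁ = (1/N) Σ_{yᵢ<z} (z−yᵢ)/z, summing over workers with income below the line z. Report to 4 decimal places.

0.2000

Incomes under z: R35,000, R75,000, R80,000, R115,000, R145,000 (q = 5 of N = 10).
Shortfall ratios: (150000−35000)/150000 = 0.7667; (150000−75000)/150000 = 0.5000; (150000−80000)/150000 = 0.4667; (150000−115000)/150000 = 0.2333; (150000−145000)/150000 = 0.0333.
Σ = 2.000000. Dividing by the full population N = 10 gives P₁ = 0.2000.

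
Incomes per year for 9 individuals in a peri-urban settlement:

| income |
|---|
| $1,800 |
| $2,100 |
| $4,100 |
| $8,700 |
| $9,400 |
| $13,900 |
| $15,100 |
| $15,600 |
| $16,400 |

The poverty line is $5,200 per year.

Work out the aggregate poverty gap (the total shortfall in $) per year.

$7,600

Below z: $1,800, $2,100, $4,100 (q = 3 of N = 9).
Individual gaps: 5200−1800 = 3400; 5200−2100 = 3100; 5200−4100 = 1100.
Aggregate gap = $7,600.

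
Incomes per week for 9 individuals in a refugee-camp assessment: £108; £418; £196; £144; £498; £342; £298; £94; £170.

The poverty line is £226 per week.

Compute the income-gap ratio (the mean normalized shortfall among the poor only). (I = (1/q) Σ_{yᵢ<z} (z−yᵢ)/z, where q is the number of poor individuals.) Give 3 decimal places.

0.370

Incomes under z: £94, £108, £144, £170, £196 (q = 5 of N = 9).
Shortfall ratios (z−y)/z: 0.5841, 0.5221, 0.3628, 0.2478, 0.1327; sum = 1.849558.
I averages over the q = 5 poor units only: 1.849558 / 5 = 0.370.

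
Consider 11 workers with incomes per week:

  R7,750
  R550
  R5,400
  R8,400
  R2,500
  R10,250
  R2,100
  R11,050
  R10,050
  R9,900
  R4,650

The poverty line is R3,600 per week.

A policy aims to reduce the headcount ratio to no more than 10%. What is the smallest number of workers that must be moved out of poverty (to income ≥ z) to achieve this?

3 of the 11 workers are poor, so H = 3/11 = 0.273.
A headcount ratio of at most 10% allows at most ⌊0.10 × 11⌋ = 1 poor workers.
So at least 3 − 1 = 2 must be lifted.

2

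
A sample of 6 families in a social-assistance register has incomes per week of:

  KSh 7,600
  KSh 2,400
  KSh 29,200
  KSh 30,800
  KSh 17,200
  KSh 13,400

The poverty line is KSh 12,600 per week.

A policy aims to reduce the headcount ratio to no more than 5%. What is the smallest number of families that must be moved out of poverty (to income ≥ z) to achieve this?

Currently q = 2 of N = 6 are below the line (H = 0.333).
A headcount ratio of at most 5% allows at most ⌊0.05 × 6⌋ = 0 poor families.
So at least 2 − 0 = 2 must be lifted.

2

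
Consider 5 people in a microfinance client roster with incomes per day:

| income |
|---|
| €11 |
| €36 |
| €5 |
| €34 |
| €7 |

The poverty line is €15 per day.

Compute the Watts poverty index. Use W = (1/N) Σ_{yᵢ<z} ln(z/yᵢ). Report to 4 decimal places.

Incomes under z: €5, €7, €11 (q = 3 of N = 5).
Log gaps: ln(15/5) = 1.0986; ln(15/7) = 0.7621; ln(15/11) = 0.3102.
W = 2.170907 / 5 = 0.4342.

0.4342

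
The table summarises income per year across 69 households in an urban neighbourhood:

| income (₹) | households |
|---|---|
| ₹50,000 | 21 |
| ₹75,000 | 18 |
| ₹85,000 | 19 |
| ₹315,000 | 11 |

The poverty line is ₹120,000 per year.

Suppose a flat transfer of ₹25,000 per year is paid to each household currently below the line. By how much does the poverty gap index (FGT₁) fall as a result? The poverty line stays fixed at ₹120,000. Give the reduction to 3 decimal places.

0.175

Before: below the line — 21×₹50,000, 18×₹75,000, 19×₹85,000; poverty gap index (FGT₁) = 0.35568.
After the ₹25,000 transfer: below the line — 21×₹75,000, 18×₹100,000, 19×₹110,000; poverty gap index (FGT₁) = 0.18056.
Reduction = 0.35568 − 0.18056 = 0.175.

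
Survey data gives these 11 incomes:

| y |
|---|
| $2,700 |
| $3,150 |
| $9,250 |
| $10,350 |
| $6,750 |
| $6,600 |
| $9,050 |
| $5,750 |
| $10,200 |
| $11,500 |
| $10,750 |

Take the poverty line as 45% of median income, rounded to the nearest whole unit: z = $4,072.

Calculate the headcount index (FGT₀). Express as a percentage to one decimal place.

18.2%

2 of the 11 respondents have income below $4,072.
H = 2/11 = 18.2%.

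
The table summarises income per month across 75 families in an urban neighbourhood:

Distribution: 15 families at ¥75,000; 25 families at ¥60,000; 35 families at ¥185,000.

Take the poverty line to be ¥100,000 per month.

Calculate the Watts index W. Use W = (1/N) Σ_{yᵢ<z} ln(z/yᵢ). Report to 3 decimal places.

Poor units: 25×¥60,000, 15×¥75,000 (q = 40 of N = 75).
Log shortfalls: ln(100000/60000) = 0.5108 (×25); ln(100000/75000) = 0.2877 (×15).
W = 17.085872 / 75 = 0.228.

0.228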